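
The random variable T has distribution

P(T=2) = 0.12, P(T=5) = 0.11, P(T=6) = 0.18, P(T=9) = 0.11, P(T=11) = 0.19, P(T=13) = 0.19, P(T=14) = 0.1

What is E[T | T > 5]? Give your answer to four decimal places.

10.4286

P(T > 5) = 0.18 + 0.11 + 0.19 + 0.19 + 0.1 = 0.77.
E[T | T > 5] = [6·0.18 + 9·0.11 + 11·0.19 + 13·0.19 + 14·0.1] / 0.77
 = 8.03 / 0.77
 = 73/7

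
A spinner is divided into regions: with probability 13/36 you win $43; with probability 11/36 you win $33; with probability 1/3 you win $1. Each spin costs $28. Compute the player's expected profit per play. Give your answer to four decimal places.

-2.0556

E[payout] = 43·13/36 + 33·11/36 + 1·1/3
 = 559/36 + 121/12 + 1/3
 = 467/18
Net = 467/18 - 28 = -37/18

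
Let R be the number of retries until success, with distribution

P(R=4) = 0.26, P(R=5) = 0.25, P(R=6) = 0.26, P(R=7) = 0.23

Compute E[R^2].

E[R^2] = Σ r^2·P(R=r)
 = 16·0.26 + 25·0.25 + 36·0.26 + 49·0.23
 = 4.16 + 6.25 + 9.36 + 11.27
 = 31.04

31.04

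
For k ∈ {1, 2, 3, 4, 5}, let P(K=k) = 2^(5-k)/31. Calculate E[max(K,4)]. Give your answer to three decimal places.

4.032

E[max(K,4)] = Σ max(k,4)·P(K=k)
 = 4·16/31 + 4·8/31 + 4·4/31 + 4·2/31 + 5·1/31
 = 64/31 + 32/31 + 16/31 + 8/31 + 5/31
 = 125/31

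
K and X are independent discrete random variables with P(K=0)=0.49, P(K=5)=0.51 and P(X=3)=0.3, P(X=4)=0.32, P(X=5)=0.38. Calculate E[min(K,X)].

2.0808

E[min(K,X)] = Σ_k Σ_x min(k,x) · P(K=k)P(X=x)
 = 0·0.147 + 0·0.1568 + 0·0.1862 + 3·0.153 + 4·0.1632 + 5·0.1938
 = 0 + 0 + 0 + 0.459 + 0.6528 + 0.969
 = 2.0808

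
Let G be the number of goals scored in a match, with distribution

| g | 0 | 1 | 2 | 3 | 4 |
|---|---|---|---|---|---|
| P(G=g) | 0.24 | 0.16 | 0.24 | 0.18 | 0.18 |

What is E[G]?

E[G] = Σ g·P(G=g)
 = 0·0.24 + 1·0.16 + 2·0.24 + 3·0.18 + 4·0.18
 = 0 + 0.16 + 0.48 + 0.54 + 0.72
 = 1.9

1.9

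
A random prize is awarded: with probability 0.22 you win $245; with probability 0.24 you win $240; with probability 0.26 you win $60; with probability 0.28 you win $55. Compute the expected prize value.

E[payout] = 245·0.22 + 240·0.24 + 60·0.26 + 55·0.28
 = 53.9 + 57.6 + 15.6 + 15.4
 = 142.5

142.5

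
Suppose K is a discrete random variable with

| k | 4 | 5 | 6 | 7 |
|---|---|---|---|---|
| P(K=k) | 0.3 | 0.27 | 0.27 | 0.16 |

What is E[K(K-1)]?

23.82

E[K(K-1)] = Σ k(k-1)·P(K=k)
 = 12·0.3 + 20·0.27 + 30·0.27 + 42·0.16
 = 3.6 + 5.4 + 8.1 + 6.72
 = 23.82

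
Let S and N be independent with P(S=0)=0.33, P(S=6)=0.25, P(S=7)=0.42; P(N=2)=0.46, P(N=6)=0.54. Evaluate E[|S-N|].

3.0256

E[|S-N|] = Σ_s Σ_n |s-n| · P(S=s)P(N=n)
 = 2·0.1518 + 6·0.1782 + 4·0.115 + 0·0.135 + 5·0.1932 + 1·0.2268
 = 0.3036 + 1.0692 + 0.46 + 0 + 0.966 + 0.2268
 = 3.0256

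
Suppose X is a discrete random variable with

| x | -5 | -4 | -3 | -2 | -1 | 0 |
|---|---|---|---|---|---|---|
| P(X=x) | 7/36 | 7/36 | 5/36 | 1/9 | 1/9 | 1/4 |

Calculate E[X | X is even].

-1.8

P(X is even) = 7/36 + 1/9 + 1/4 = 5/9.
E[X | X is even] = [(-4)·7/36 + (-2)·1/9 + 0·1/4] / (5/9)
 = -1 / (5/9)
 = -9/5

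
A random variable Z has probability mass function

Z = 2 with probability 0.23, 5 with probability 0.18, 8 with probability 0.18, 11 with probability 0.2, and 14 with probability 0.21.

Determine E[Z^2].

E[Z^2] = Σ z^2·P(Z=z)
 = 4·0.23 + 25·0.18 + 64·0.18 + 121·0.2 + 196·0.21
 = 0.92 + 4.5 + 11.52 + 24.2 + 41.16
 = 82.3

82.3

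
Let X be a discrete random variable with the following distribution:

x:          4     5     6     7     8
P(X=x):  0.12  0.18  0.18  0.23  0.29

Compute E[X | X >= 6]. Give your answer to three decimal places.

7.157

P(X >= 6) = 0.18 + 0.23 + 0.29 = 0.7.
E[X | X >= 6] = [6·0.18 + 7·0.23 + 8·0.29] / 0.7
 = 5.01 / 0.7
 = 501/70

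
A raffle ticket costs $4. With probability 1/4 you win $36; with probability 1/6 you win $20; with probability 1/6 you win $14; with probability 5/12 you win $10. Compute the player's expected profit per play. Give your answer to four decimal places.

14.8333

E[payout] = 36·1/4 + 20·1/6 + 14·1/6 + 10·5/12
 = 9 + 10/3 + 7/3 + 25/6
 = 113/6
Net = 113/6 - 4 = 89/6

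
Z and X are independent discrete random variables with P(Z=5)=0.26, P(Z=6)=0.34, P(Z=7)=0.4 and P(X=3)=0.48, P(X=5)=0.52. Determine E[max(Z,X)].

E[max(Z,X)] = Σ_z Σ_x max(z,x) · P(Z=z)P(X=x)
 = 5·0.1248 + 5·0.1352 + 6·0.1632 + 6·0.1768 + 7·0.192 + 7·0.208
 = 0.624 + 0.676 + 0.9792 + 1.0608 + 1.344 + 1.456
 = 6.14

6.14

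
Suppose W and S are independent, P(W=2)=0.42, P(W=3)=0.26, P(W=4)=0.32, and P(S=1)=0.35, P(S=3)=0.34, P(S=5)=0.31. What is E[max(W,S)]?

E[max(W,S)] = Σ_w Σ_s max(w,s) · P(W=w)P(S=s)
 = 2·0.147 + 3·0.1428 + 5·0.1302 + 3·0.091 + 3·0.0884 + 5·0.0806 + 4·0.112 + 4·0.1088 + 5·0.0992
 = 0.294 + 0.4284 + 0.651 + 0.273 + 0.2652 + 0.403 + 0.448 + 0.4352 + 0.496
 = 3.6938

3.6938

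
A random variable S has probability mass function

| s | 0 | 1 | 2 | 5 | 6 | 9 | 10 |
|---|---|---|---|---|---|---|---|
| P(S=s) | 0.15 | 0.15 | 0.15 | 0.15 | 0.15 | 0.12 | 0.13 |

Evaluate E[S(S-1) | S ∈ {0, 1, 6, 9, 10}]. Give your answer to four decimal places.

P(S ∈ {0, 1, 6, 9, 10}) = 0.15 + 0.15 + 0.15 + 0.12 + 0.13 = 0.7.
E[S(S-1) | S ∈ {0, 1, 6, 9, 10}] = [0·0.15 + 0·0.15 + 30·0.15 + 72·0.12 + 90·0.13] / 0.7
 = 24.84 / 0.7
 = 1242/35

35.4857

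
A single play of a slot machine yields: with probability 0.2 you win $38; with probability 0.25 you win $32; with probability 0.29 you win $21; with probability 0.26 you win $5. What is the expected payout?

22.99

E[payout] = 38·0.2 + 32·0.25 + 21·0.29 + 5·0.26
 = 7.6 + 8 + 6.09 + 1.3
 = 22.99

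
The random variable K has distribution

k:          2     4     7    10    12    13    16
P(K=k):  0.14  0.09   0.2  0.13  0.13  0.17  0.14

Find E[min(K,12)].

8.62

E[min(K,12)] = Σ min(k,12)·P(K=k)
 = 2·0.14 + 4·0.09 + 7·0.2 + 10·0.13 + 12·0.13 + 12·0.17 + 12·0.14
 = 0.28 + 0.36 + 1.4 + 1.3 + 1.56 + 2.04 + 1.68
 = 8.62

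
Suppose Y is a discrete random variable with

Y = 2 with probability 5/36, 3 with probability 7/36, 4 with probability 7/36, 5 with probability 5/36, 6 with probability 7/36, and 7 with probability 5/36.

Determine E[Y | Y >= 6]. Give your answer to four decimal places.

P(Y >= 6) = 7/36 + 5/36 = 1/3.
E[Y | Y >= 6] = [6·7/36 + 7·5/36] / (1/3)
 = 77/36 / (1/3)
 = 77/12

6.4167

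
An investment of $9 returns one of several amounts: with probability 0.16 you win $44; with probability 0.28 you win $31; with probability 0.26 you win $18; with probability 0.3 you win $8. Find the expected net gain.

13.8

E[payout] = 44·0.16 + 31·0.28 + 18·0.26 + 8·0.3
 = 7.04 + 8.68 + 4.68 + 2.4
 = 22.8
Net = 22.8 - 9 = 13.8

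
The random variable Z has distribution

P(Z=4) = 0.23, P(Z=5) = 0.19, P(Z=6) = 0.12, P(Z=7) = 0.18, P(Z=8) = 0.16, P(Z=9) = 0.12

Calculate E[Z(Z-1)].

E[Z(Z-1)] = Σ z(z-1)·P(Z=z)
 = 12·0.23 + 20·0.19 + 30·0.12 + 42·0.18 + 56·0.16 + 72·0.12
 = 2.76 + 3.8 + 3.6 + 7.56 + 8.96 + 8.64
 = 35.32

35.32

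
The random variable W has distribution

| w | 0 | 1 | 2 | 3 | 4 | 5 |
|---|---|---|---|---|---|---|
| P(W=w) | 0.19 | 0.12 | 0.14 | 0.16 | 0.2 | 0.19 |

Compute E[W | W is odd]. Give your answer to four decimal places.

3.2979

P(W is odd) = 0.12 + 0.16 + 0.19 = 0.47.
E[W | W is odd] = [1·0.12 + 3·0.16 + 5·0.19] / 0.47
 = 1.55 / 0.47
 = 155/47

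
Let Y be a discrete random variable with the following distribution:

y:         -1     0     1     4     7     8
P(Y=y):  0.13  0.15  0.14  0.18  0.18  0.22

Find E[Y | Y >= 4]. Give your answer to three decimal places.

6.448

P(Y >= 4) = 0.18 + 0.18 + 0.22 = 0.58.
E[Y | Y >= 4] = [4·0.18 + 7·0.18 + 8·0.22] / 0.58
 = 3.74 / 0.58
 = 187/29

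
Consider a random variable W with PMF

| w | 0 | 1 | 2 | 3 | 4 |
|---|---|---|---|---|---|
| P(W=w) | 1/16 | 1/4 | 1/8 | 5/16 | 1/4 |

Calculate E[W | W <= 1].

0.8

P(W <= 1) = 1/16 + 1/4 = 5/16.
E[W | W <= 1] = [0·1/16 + 1·1/4] / (5/16)
 = 1/4 / (5/16)
 = 4/5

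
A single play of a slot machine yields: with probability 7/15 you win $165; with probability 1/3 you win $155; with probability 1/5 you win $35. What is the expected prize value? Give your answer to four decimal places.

E[payout] = 165·7/15 + 155·1/3 + 35·1/5
 = 77 + 155/3 + 7
 = 407/3

135.6667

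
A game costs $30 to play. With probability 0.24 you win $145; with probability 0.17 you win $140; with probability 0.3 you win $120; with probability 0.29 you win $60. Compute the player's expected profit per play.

82

E[payout] = 145·0.24 + 140·0.17 + 120·0.3 + 60·0.29
 = 34.8 + 23.8 + 36 + 17.4
 = 112
Net = 112 - 30 = 82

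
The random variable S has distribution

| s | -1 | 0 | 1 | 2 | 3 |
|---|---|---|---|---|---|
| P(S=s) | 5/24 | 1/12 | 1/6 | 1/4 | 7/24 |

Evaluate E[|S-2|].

1.25

E[|S-2|] = Σ |s-2|·P(S=s)
 = 3·5/24 + 2·1/12 + 1·1/6 + 0·1/4 + 1·7/24
 = 5/8 + 1/6 + 1/6 + 0 + 7/24
 = 5/4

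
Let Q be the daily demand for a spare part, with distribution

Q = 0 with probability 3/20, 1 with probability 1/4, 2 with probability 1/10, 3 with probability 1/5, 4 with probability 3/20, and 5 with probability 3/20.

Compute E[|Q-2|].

E[|Q-2|] = Σ |q-2|·P(Q=q)
 = 2·3/20 + 1·1/4 + 0·1/10 + 1·1/5 + 2·3/20 + 3·3/20
 = 3/10 + 1/4 + 0 + 1/5 + 3/10 + 9/20
 = 3/2

1.5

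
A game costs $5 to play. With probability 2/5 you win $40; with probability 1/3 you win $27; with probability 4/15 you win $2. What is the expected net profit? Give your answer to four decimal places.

E[payout] = 40·2/5 + 27·1/3 + 2·4/15
 = 16 + 9 + 8/15
 = 383/15
Net = 383/15 - 5 = 308/15

20.5333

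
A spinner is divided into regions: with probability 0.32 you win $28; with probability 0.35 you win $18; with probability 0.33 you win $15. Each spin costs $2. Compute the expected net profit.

18.21

E[payout] = 28·0.32 + 18·0.35 + 15·0.33
 = 8.96 + 6.3 + 4.95
 = 20.21
Net = 20.21 - 2 = 18.21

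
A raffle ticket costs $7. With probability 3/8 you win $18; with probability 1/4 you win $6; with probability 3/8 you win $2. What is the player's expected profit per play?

E[payout] = 18·3/8 + 6·1/4 + 2·3/8
 = 27/4 + 3/2 + 3/4
 = 9
Net = 9 - 7 = 2

2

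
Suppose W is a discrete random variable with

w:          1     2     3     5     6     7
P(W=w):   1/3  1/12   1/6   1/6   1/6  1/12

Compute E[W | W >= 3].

P(W >= 3) = 1/6 + 1/6 + 1/6 + 1/12 = 7/12.
E[W | W >= 3] = [3·1/6 + 5·1/6 + 6·1/6 + 7·1/12] / (7/12)
 = 35/12 / (7/12)
 = 5

5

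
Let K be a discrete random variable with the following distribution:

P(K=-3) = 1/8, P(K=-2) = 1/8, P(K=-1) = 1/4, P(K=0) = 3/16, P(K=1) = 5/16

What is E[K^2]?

2.1875

E[K^2] = Σ k^2·P(K=k)
 = 9·1/8 + 4·1/8 + 1·1/4 + 0·3/16 + 1·5/16
 = 9/8 + 1/2 + 1/4 + 0 + 5/16
 = 35/16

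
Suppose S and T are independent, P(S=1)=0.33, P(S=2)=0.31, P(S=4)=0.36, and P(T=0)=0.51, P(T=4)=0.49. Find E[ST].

E[ST] = Σ_s Σ_t st · P(S=s)P(T=t)
 = 0·0.1683 + 4·0.1617 + 0·0.1581 + 8·0.1519 + 0·0.1836 + 16·0.1764
 = 0 + 0.6468 + 0 + 1.2152 + 0 + 2.8224
 = 4.6844

4.6844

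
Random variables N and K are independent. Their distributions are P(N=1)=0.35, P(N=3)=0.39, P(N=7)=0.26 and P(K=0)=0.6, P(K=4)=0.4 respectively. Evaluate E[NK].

E[NK] = Σ_n Σ_k nk · P(N=n)P(K=k)
 = 0·0.21 + 4·0.14 + 0·0.234 + 12·0.156 + 0·0.156 + 28·0.104
 = 0 + 0.56 + 0 + 1.872 + 0 + 2.912
 = 5.344

5.344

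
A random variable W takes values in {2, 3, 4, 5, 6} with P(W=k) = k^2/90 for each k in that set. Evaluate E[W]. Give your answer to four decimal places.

E[W] = Σ w·P(W=w)
 = 2·2/45 + 3·1/10 + 4·8/45 + 5·5/18 + 6·2/5
 = 4/45 + 3/10 + 32/45 + 25/18 + 12/5
 = 44/9

4.8889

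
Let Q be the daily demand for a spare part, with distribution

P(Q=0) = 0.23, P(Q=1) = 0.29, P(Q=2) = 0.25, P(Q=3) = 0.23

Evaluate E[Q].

E[Q] = Σ q·P(Q=q)
 = 0·0.23 + 1·0.29 + 2·0.25 + 3·0.23
 = 0 + 0.29 + 0.5 + 0.69
 = 1.48

1.48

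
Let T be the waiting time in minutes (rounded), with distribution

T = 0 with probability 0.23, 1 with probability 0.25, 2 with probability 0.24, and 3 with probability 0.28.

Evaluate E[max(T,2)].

E[max(T,2)] = Σ max(t,2)·P(T=t)
 = 2·0.23 + 2·0.25 + 2·0.24 + 3·0.28
 = 0.46 + 0.5 + 0.48 + 0.84
 = 2.28

2.28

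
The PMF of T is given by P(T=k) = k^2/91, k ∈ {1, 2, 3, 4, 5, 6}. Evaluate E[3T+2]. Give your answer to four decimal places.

16.5385

E[3T+2] = Σ (3t+2)·P(T=t)
 = 5·1/91 + 8·4/91 + 11·9/91 + 14·16/91 + 17·25/91 + 20·36/91
 = 5/91 + 32/91 + 99/91 + 32/13 + 425/91 + 720/91
 = 215/13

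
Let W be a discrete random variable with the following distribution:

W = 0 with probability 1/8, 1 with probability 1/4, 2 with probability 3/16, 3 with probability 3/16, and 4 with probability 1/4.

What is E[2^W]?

E[2^W] = Σ 2^w·P(W=w)
 = 1·1/8 + 2·1/4 + 4·3/16 + 8·3/16 + 16·1/4
 = 1/8 + 1/2 + 3/4 + 3/2 + 4
 = 55/8

6.875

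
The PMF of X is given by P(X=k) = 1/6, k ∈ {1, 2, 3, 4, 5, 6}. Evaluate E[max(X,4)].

E[max(X,4)] = Σ max(x,4)·P(X=x)
 = 4·1/6 + 4·1/6 + 4·1/6 + 4·1/6 + 5·1/6 + 6·1/6
 = 2/3 + 2/3 + 2/3 + 2/3 + 5/6 + 1
 = 9/2

4.5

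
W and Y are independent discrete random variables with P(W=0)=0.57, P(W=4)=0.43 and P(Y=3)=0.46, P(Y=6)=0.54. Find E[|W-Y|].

E[|W-Y|] = Σ_w Σ_y |w-y| · P(W=w)P(Y=y)
 = 3·0.2622 + 6·0.3078 + 1·0.1978 + 2·0.2322
 = 0.7866 + 1.8468 + 0.1978 + 0.4644
 = 3.2956

3.2956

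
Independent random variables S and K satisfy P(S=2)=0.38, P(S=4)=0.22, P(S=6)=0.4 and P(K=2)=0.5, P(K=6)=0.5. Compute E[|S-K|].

2

E[|S-K|] = Σ_s Σ_k |s-k| · P(S=s)P(K=k)
 = 0·0.19 + 4·0.19 + 2·0.11 + 2·0.11 + 4·0.2 + 0·0.2
 = 0 + 0.76 + 0.22 + 0.22 + 0.8 + 0
 = 2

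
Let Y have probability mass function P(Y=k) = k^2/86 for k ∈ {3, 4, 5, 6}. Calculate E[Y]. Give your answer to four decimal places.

5.0233

E[Y] = Σ y·P(Y=y)
 = 3·9/86 + 4·8/43 + 5·25/86 + 6·18/43
 = 27/86 + 32/43 + 125/86 + 108/43
 = 216/43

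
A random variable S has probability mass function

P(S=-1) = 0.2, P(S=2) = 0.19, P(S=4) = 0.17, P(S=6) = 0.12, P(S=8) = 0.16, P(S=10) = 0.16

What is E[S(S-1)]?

29.78

E[S(S-1)] = Σ s(s-1)·P(S=s)
 = 2·0.2 + 2·0.19 + 12·0.17 + 30·0.12 + 56·0.16 + 90·0.16
 = 0.4 + 0.38 + 2.04 + 3.6 + 8.96 + 14.4
 = 29.78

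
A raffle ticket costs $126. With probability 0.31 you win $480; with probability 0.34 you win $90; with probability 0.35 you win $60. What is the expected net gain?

E[payout] = 480·0.31 + 90·0.34 + 60·0.35
 = 148.8 + 30.6 + 21
 = 200.4
Net = 200.4 - 126 = 74.4

74.4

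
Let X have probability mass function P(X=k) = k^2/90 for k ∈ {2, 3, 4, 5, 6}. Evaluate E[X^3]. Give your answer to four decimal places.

135.5556

E[X^3] = Σ x^3·P(X=x)
 = 8·2/45 + 27·1/10 + 64·8/45 + 125·5/18 + 216·2/5
 = 16/45 + 27/10 + 512/45 + 625/18 + 432/5
 = 1220/9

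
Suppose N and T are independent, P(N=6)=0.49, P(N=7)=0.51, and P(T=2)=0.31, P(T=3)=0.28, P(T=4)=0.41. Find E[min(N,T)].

E[min(N,T)] = Σ_n Σ_t min(n,t) · P(N=n)P(T=t)
 = 2·0.1519 + 3·0.1372 + 4·0.2009 + 2·0.1581 + 3·0.1428 + 4·0.2091
 = 0.3038 + 0.4116 + 0.8036 + 0.3162 + 0.4284 + 0.8364
 = 3.1

3.1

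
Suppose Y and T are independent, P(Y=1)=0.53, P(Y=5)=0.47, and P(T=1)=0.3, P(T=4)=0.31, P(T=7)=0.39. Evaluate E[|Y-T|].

2.8094

E[|Y-T|] = Σ_y Σ_t |y-t| · P(Y=y)P(T=t)
 = 0·0.159 + 3·0.1643 + 6·0.2067 + 4·0.141 + 1·0.1457 + 2·0.1833
 = 0 + 0.4929 + 1.2402 + 0.564 + 0.1457 + 0.3666
 = 2.8094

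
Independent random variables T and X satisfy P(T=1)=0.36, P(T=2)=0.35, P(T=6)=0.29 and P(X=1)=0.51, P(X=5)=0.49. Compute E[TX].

8.288

E[TX] = Σ_t Σ_x tx · P(T=t)P(X=x)
 = 1·0.1836 + 5·0.1764 + 2·0.1785 + 10·0.1715 + 6·0.1479 + 30·0.1421
 = 0.1836 + 0.882 + 0.357 + 1.715 + 0.8874 + 4.263
 = 8.288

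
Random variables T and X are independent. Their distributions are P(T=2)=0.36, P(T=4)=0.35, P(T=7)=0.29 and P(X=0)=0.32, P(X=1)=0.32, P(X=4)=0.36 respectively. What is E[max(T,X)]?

E[max(T,X)] = Σ_t Σ_x max(t,x) · P(T=t)P(X=x)
 = 2·0.1152 + 2·0.1152 + 4·0.1296 + 4·0.112 + 4·0.112 + 4·0.126 + 7·0.0928 + 7·0.0928 + 7·0.1044
 = 0.2304 + 0.2304 + 0.5184 + 0.448 + 0.448 + 0.504 + 0.6496 + 0.6496 + 0.7308
 = 4.4092

4.4092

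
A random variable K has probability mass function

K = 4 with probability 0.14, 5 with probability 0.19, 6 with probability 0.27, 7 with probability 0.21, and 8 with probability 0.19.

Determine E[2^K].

101.12

E[2^K] = Σ 2^k·P(K=k)
 = 16·0.14 + 32·0.19 + 64·0.27 + 128·0.21 + 256·0.19
 = 2.24 + 6.08 + 17.28 + 26.88 + 48.64
 = 101.12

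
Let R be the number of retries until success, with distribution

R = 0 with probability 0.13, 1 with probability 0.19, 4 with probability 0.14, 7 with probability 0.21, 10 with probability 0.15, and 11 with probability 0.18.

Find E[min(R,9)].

5.19

E[min(R,9)] = Σ min(r,9)·P(R=r)
 = 0·0.13 + 1·0.19 + 4·0.14 + 7·0.21 + 9·0.15 + 9·0.18
 = 0 + 0.19 + 0.56 + 1.47 + 1.35 + 1.62
 = 5.19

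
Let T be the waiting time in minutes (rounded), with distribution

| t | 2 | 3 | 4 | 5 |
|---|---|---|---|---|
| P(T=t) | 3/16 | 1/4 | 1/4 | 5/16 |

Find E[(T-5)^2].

E[(T-5)^2] = Σ (t-5)^2·P(T=t)
 = 9·3/16 + 4·1/4 + 1·1/4 + 0·5/16
 = 27/16 + 1 + 1/4 + 0
 = 47/16

2.9375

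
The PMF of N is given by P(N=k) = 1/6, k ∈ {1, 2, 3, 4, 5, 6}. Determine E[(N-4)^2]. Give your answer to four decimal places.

E[(N-4)^2] = Σ (n-4)^2·P(N=n)
 = 9·1/6 + 4·1/6 + 1·1/6 + 0·1/6 + 1·1/6 + 4·1/6
 = 3/2 + 2/3 + 1/6 + 0 + 1/6 + 2/3
 = 19/6

3.1667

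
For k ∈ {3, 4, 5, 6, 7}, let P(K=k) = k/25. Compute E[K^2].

E[K^2] = Σ k^2·P(K=k)
 = 9·3/25 + 16·4/25 + 25·1/5 + 36·6/25 + 49·7/25
 = 27/25 + 64/25 + 5 + 216/25 + 343/25
 = 31

31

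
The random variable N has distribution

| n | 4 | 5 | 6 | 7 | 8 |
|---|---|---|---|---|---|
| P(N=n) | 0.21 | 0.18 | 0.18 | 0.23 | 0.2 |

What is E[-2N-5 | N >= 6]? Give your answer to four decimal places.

P(N >= 6) = 0.18 + 0.23 + 0.2 = 0.61.
E[-2N-5 | N >= 6] = [(-17)·0.18 + (-19)·0.23 + (-21)·0.2] / 0.61
 = -11.63 / 0.61
 = -1163/61

-19.0656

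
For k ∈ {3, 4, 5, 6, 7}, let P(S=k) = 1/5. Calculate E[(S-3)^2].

E[(S-3)^2] = Σ (s-3)^2·P(S=s)
 = 0·1/5 + 1·1/5 + 4·1/5 + 9·1/5 + 16·1/5
 = 0 + 1/5 + 4/5 + 9/5 + 16/5
 = 6

6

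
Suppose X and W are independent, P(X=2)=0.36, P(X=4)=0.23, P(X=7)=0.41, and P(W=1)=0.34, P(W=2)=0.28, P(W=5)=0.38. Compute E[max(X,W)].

E[max(X,W)] = Σ_x Σ_w max(x,w) · P(X=x)P(W=w)
 = 2·0.1224 + 2·0.1008 + 5·0.1368 + 4·0.0782 + 4·0.0644 + 5·0.0874 + 7·0.1394 + 7·0.1148 + 7·0.1558
 = 0.2448 + 0.2016 + 0.684 + 0.3128 + 0.2576 + 0.437 + 0.9758 + 0.8036 + 1.0906
 = 5.0078

5.0078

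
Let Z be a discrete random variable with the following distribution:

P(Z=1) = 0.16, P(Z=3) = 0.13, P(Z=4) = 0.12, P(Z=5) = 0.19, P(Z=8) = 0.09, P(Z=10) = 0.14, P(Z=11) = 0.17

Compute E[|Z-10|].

E[|Z-10|] = Σ |z-10|·P(Z=z)
 = 9·0.16 + 7·0.13 + 6·0.12 + 5·0.19 + 2·0.09 + 0·0.14 + 1·0.17
 = 1.44 + 0.91 + 0.72 + 0.95 + 0.18 + 0 + 0.17
 = 4.37

4.37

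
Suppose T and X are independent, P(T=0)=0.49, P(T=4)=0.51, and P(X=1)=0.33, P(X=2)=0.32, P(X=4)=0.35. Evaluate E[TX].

4.8348

E[TX] = Σ_t Σ_x tx · P(T=t)P(X=x)
 = 0·0.1617 + 0·0.1568 + 0·0.1715 + 4·0.1683 + 8·0.1632 + 16·0.1785
 = 0 + 0 + 0 + 0.6732 + 1.3056 + 2.856
 = 4.8348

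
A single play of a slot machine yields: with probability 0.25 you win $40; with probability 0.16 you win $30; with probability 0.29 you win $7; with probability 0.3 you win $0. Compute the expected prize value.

E[payout] = 40·0.25 + 30·0.16 + 7·0.29 + 0·0.3
 = 10 + 4.8 + 2.03 + 0
 = 16.83

16.83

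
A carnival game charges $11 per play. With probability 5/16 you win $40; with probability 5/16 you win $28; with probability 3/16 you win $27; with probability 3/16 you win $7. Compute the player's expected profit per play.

16.625

E[payout] = 40·5/16 + 28·5/16 + 27·3/16 + 7·3/16
 = 25/2 + 35/4 + 81/16 + 21/16
 = 221/8
Net = 221/8 - 11 = 133/8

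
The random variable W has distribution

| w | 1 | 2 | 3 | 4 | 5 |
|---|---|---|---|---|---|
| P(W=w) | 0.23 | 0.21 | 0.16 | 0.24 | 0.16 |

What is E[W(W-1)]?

E[W(W-1)] = Σ w(w-1)·P(W=w)
 = 0·0.23 + 2·0.21 + 6·0.16 + 12·0.24 + 20·0.16
 = 0 + 0.42 + 0.96 + 2.88 + 3.2
 = 7.46

7.46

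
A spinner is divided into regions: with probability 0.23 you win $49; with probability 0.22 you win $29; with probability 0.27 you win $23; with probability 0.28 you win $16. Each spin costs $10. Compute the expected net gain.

18.34

E[payout] = 49·0.23 + 29·0.22 + 23·0.27 + 16·0.28
 = 11.27 + 6.38 + 6.21 + 4.48
 = 28.34
Net = 28.34 - 10 = 18.34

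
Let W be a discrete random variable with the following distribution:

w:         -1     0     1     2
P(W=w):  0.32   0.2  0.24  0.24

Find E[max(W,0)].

0.72

E[max(W,0)] = Σ max(w,0)·P(W=w)
 = 0·0.32 + 0·0.2 + 1·0.24 + 2·0.24
 = 0 + 0 + 0.24 + 0.48
 = 0.72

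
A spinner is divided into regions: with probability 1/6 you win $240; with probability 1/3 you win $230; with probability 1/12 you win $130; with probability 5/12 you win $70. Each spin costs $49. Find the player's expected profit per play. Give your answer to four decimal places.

107.6667

E[payout] = 240·1/6 + 230·1/3 + 130·1/12 + 70·5/12
 = 40 + 230/3 + 65/6 + 175/6
 = 470/3
Net = 470/3 - 49 = 323/3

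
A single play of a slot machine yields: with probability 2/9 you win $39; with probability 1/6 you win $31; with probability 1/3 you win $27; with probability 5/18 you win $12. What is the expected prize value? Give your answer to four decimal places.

E[payout] = 39·2/9 + 31·1/6 + 27·1/3 + 12·5/18
 = 26/3 + 31/6 + 9 + 10/3
 = 157/6

26.1667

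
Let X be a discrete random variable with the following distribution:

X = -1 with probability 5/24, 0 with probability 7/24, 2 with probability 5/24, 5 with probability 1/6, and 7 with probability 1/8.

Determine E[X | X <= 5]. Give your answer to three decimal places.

1.190

P(X <= 5) = 5/24 + 7/24 + 5/24 + 1/6 = 7/8.
E[X | X <= 5] = [(-1)·5/24 + 0·7/24 + 2·5/24 + 5·1/6] / (7/8)
 = 25/24 / (7/8)
 = 25/21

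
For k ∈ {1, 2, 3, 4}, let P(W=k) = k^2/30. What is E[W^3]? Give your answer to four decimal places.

43.3333

E[W^3] = Σ w^3·P(W=w)
 = 1·1/30 + 8·2/15 + 27·3/10 + 64·8/15
 = 1/30 + 16/15 + 81/10 + 512/15
 = 130/3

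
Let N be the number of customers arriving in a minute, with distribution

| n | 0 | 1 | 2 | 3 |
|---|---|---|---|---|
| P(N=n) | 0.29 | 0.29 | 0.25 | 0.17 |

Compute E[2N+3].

5.6

E[2N+3] = Σ (2n+3)·P(N=n)
 = 3·0.29 + 5·0.29 + 7·0.25 + 9·0.17
 = 0.87 + 1.45 + 1.75 + 1.53
 = 5.6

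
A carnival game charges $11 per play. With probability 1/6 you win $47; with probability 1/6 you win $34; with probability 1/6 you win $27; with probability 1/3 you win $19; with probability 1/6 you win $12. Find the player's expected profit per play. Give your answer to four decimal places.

15.3333

E[payout] = 47·1/6 + 34·1/6 + 27·1/6 + 19·1/3 + 12·1/6
 = 47/6 + 17/3 + 9/2 + 19/3 + 2
 = 79/3
Net = 79/3 - 11 = 46/3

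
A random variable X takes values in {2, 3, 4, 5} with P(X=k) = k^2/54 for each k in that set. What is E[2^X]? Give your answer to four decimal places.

E[2^X] = Σ 2^x·P(X=x)
 = 4·2/27 + 8·1/6 + 16·8/27 + 32·25/54
 = 8/27 + 4/3 + 128/27 + 400/27
 = 572/27

21.1852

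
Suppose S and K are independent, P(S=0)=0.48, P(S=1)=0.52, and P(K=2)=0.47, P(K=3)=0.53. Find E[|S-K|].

2.01

E[|S-K|] = Σ_s Σ_k |s-k| · P(S=s)P(K=k)
 = 2·0.2256 + 3·0.2544 + 1·0.2444 + 2·0.2756
 = 0.4512 + 0.7632 + 0.2444 + 0.5512
 = 2.01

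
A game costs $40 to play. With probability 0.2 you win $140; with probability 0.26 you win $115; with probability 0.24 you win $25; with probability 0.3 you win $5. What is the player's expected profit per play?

25.4

E[payout] = 140·0.2 + 115·0.26 + 25·0.24 + 5·0.3
 = 28 + 29.9 + 6 + 1.5
 = 65.4
Net = 65.4 - 40 = 25.4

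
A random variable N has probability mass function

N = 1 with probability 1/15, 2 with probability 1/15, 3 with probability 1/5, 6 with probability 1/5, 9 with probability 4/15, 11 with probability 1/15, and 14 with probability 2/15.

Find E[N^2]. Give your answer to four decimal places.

65.1333

E[N^2] = Σ n^2·P(N=n)
 = 1·1/15 + 4·1/15 + 9·1/5 + 36·1/5 + 81·4/15 + 121·1/15 + 196·2/15
 = 1/15 + 4/15 + 9/5 + 36/5 + 108/5 + 121/15 + 392/15
 = 977/15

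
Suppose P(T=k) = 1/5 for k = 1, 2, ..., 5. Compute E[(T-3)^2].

E[(T-3)^2] = Σ (t-3)^2·P(T=t)
 = 4·1/5 + 1·1/5 + 0·1/5 + 1·1/5 + 4·1/5
 = 4/5 + 1/5 + 0 + 1/5 + 4/5
 = 2

2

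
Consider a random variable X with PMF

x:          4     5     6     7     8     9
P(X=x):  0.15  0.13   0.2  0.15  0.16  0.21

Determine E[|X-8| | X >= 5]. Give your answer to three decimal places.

P(X >= 5) = 0.13 + 0.2 + 0.15 + 0.16 + 0.21 = 0.85.
E[|X-8| | X >= 5] = [3·0.13 + 2·0.2 + 1·0.15 + 0·0.16 + 1·0.21] / 0.85
 = 1.15 / 0.85
 = 23/17

1.353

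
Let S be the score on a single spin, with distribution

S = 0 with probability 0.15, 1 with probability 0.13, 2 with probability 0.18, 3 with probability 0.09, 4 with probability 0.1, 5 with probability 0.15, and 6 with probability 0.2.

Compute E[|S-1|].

E[|S-1|] = Σ |s-1|·P(S=s)
 = 1·0.15 + 0·0.13 + 1·0.18 + 2·0.09 + 3·0.1 + 4·0.15 + 5·0.2
 = 0.15 + 0 + 0.18 + 0.18 + 0.3 + 0.6 + 1
 = 2.41

2.41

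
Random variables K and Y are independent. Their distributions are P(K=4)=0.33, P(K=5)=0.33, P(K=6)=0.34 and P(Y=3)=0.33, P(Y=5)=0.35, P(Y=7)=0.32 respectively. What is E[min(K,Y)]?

4.2277

E[min(K,Y)] = Σ_k Σ_y min(k,y) · P(K=k)P(Y=y)
 = 3·0.1089 + 4·0.1155 + 4·0.1056 + 3·0.1089 + 5·0.1155 + 5·0.1056 + 3·0.1122 + 5·0.119 + 6·0.1088
 = 0.3267 + 0.462 + 0.4224 + 0.3267 + 0.5775 + 0.528 + 0.3366 + 0.595 + 0.6528
 = 4.2277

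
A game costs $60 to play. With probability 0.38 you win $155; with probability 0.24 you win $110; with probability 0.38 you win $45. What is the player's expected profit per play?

42.4

E[payout] = 155·0.38 + 110·0.24 + 45·0.38
 = 58.9 + 26.4 + 17.1
 = 102.4
Net = 102.4 - 60 = 42.4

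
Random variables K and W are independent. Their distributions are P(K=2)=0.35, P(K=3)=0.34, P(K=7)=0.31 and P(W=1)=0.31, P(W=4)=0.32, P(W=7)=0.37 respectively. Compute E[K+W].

E[K+W] = Σ_k Σ_w (k+w) · P(K=k)P(W=w)
 = 3·0.1085 + 6·0.112 + 9·0.1295 + 4·0.1054 + 7·0.1088 + 10·0.1258 + 8·0.0961 + 11·0.0992 + 14·0.1147
 = 0.3255 + 0.672 + 1.1655 + 0.4216 + 0.7616 + 1.258 + 0.7688 + 1.0912 + 1.6058
 = 8.07

8.07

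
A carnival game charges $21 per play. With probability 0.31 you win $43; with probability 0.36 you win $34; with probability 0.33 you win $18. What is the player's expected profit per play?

E[payout] = 43·0.31 + 34·0.36 + 18·0.33
 = 13.33 + 12.24 + 5.94
 = 31.51
Net = 31.51 - 21 = 10.51

10.51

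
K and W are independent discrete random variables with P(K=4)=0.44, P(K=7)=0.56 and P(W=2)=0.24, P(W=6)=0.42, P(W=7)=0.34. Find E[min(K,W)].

4.5616

E[min(K,W)] = Σ_k Σ_w min(k,w) · P(K=k)P(W=w)
 = 2·0.1056 + 4·0.1848 + 4·0.1496 + 2·0.1344 + 6·0.2352 + 7·0.1904
 = 0.2112 + 0.7392 + 0.5984 + 0.2688 + 1.4112 + 1.3328
 = 4.5616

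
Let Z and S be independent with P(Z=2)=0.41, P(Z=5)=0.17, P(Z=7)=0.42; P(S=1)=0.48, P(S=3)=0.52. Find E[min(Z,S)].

1.8268

E[min(Z,S)] = Σ_z Σ_s min(z,s) · P(Z=z)P(S=s)
 = 1·0.1968 + 2·0.2132 + 1·0.0816 + 3·0.0884 + 1·0.2016 + 3·0.2184
 = 0.1968 + 0.4264 + 0.0816 + 0.2652 + 0.2016 + 0.6552
 = 1.8268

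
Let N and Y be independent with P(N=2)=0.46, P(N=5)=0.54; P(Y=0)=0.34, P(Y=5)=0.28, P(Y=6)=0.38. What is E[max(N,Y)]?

4.9108

E[max(N,Y)] = Σ_n Σ_y max(n,y) · P(N=n)P(Y=y)
 = 2·0.1564 + 5·0.1288 + 6·0.1748 + 5·0.1836 + 5·0.1512 + 6·0.2052
 = 0.3128 + 0.644 + 1.0488 + 0.918 + 0.756 + 1.2312
 = 4.9108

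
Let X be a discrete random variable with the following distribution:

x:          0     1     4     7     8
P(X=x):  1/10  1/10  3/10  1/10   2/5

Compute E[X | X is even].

5.5

P(X is even) = 1/10 + 3/10 + 2/5 = 4/5.
E[X | X is even] = [0·1/10 + 4·3/10 + 8·2/5] / (4/5)
 = 22/5 / (4/5)
 = 11/2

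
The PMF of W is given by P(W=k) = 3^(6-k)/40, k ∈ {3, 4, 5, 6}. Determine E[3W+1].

11.35

E[3W+1] = Σ (3w+1)·P(W=w)
 = 10·27/40 + 13·9/40 + 16·3/40 + 19·1/40
 = 27/4 + 117/40 + 6/5 + 19/40
 = 227/20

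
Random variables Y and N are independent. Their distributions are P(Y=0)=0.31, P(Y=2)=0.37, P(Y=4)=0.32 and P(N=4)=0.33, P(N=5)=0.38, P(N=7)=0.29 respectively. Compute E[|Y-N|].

E[|Y-N|] = Σ_y Σ_n |y-n| · P(Y=y)P(N=n)
 = 4·0.1023 + 5·0.1178 + 7·0.0899 + 2·0.1221 + 3·0.1406 + 5·0.1073 + 0·0.1056 + 1·0.1216 + 3·0.0928
 = 0.4092 + 0.589 + 0.6293 + 0.2442 + 0.4218 + 0.5365 + 0 + 0.1216 + 0.2784
 = 3.23

3.23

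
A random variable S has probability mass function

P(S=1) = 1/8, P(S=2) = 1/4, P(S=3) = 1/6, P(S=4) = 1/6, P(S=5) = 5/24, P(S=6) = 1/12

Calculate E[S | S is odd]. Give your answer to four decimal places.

3.3333

P(S is odd) = 1/8 + 1/6 + 5/24 = 1/2.
E[S | S is odd] = [1·1/8 + 3·1/6 + 5·5/24] / (1/2)
 = 5/3 / (1/2)
 = 10/3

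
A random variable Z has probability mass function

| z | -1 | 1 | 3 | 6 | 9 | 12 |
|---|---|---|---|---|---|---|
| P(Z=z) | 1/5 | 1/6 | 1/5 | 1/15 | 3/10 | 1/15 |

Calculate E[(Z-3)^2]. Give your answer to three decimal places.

20.667

E[(Z-3)^2] = Σ (z-3)^2·P(Z=z)
 = 16·1/5 + 4·1/6 + 0·1/5 + 9·1/15 + 36·3/10 + 81·1/15
 = 16/5 + 2/3 + 0 + 3/5 + 54/5 + 27/5
 = 62/3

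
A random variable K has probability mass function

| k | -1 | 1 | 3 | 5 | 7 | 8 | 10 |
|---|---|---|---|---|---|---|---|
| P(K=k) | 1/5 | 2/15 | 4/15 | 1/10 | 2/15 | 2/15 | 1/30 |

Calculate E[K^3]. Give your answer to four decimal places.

166.9667

E[K^3] = Σ k^3·P(K=k)
 = (-1)·1/5 + 1·2/15 + 27·4/15 + 125·1/10 + 343·2/15 + 512·2/15 + 1000·1/30
 = (-1/5) + 2/15 + 36/5 + 25/2 + 686/15 + 1024/15 + 100/3
 = 5009/30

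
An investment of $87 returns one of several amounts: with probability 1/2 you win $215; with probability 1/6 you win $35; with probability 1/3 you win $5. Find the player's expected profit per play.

28

E[payout] = 215·1/2 + 35·1/6 + 5·1/3
 = 215/2 + 35/6 + 5/3
 = 115
Net = 115 - 87 = 28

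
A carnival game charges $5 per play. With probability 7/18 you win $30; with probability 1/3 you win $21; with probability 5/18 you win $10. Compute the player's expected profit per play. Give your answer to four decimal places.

E[payout] = 30·7/18 + 21·1/3 + 10·5/18
 = 35/3 + 7 + 25/9
 = 193/9
Net = 193/9 - 5 = 148/9

16.4444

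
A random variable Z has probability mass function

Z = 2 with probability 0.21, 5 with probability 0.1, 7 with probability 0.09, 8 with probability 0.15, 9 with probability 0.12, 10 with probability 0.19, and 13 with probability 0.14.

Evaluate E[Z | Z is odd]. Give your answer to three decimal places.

8.956

P(Z is odd) = 0.1 + 0.09 + 0.12 + 0.14 = 0.45.
E[Z | Z is odd] = [5·0.1 + 7·0.09 + 9·0.12 + 13·0.14] / 0.45
 = 4.03 / 0.45
 = 403/45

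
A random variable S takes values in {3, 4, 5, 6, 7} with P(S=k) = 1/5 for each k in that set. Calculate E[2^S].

E[2^S] = Σ 2^s·P(S=s)
 = 8·1/5 + 16·1/5 + 32·1/5 + 64·1/5 + 128·1/5
 = 8/5 + 16/5 + 32/5 + 64/5 + 128/5
 = 248/5

49.6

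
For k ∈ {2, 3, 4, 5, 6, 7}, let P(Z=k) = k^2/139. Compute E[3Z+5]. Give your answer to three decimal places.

21.899

E[3Z+5] = Σ (3z+5)·P(Z=z)
 = 11·4/139 + 14·9/139 + 17·16/139 + 20·25/139 + 23·36/139 + 26·49/139
 = 44/139 + 126/139 + 272/139 + 500/139 + 828/139 + 1274/139
 = 3044/139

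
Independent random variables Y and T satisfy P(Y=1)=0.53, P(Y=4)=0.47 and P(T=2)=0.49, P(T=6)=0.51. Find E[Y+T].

E[Y+T] = Σ_y Σ_t (y+t) · P(Y=y)P(T=t)
 = 3·0.2597 + 7·0.2703 + 6·0.2303 + 10·0.2397
 = 0.7791 + 1.8921 + 1.3818 + 2.397
 = 6.45

6.45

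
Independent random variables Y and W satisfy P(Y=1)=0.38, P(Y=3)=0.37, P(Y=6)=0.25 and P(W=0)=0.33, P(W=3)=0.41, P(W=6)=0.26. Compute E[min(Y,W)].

1.6958

E[min(Y,W)] = Σ_y Σ_w min(y,w) · P(Y=y)P(W=w)
 = 0·0.1254 + 1·0.1558 + 1·0.0988 + 0·0.1221 + 3·0.1517 + 3·0.0962 + 0·0.0825 + 3·0.1025 + 6·0.065
 = 0 + 0.1558 + 0.0988 + 0 + 0.4551 + 0.2886 + 0 + 0.3075 + 0.39
 = 1.6958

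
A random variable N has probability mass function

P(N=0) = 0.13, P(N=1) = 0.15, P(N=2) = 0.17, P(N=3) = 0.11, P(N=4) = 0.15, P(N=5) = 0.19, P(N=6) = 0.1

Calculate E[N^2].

E[N^2] = Σ n^2·P(N=n)
 = 0·0.13 + 1·0.15 + 4·0.17 + 9·0.11 + 16·0.15 + 25·0.19 + 36·0.1
 = 0 + 0.15 + 0.68 + 0.99 + 2.4 + 4.75 + 3.6
 = 12.57

12.57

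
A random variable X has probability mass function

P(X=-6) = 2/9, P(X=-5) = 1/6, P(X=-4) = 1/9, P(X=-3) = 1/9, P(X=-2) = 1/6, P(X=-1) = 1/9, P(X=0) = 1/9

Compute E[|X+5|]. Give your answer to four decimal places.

2.0556

E[|X+5|] = Σ |x+5|·P(X=x)
 = 1·2/9 + 0·1/6 + 1·1/9 + 2·1/9 + 3·1/6 + 4·1/9 + 5·1/9
 = 2/9 + 0 + 1/9 + 2/9 + 1/2 + 4/9 + 5/9
 = 37/18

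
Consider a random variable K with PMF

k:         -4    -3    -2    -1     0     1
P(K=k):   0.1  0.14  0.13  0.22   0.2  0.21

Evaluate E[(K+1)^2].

2.63

E[(K+1)^2] = Σ (k+1)^2·P(K=k)
 = 9·0.1 + 4·0.14 + 1·0.13 + 0·0.22 + 1·0.2 + 4·0.21
 = 0.9 + 0.56 + 0.13 + 0 + 0.2 + 0.84
 = 2.63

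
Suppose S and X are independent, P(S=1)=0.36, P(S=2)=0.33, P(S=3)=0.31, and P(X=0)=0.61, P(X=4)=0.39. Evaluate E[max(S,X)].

2.7495

E[max(S,X)] = Σ_s Σ_x max(s,x) · P(S=s)P(X=x)
 = 1·0.2196 + 4·0.1404 + 2·0.2013 + 4·0.1287 + 3·0.1891 + 4·0.1209
 = 0.2196 + 0.5616 + 0.4026 + 0.5148 + 0.5673 + 0.4836
 = 2.7495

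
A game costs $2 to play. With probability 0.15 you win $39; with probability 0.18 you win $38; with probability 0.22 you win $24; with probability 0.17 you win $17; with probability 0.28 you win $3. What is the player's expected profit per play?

E[payout] = 39·0.15 + 38·0.18 + 24·0.22 + 17·0.17 + 3·0.28
 = 5.85 + 6.84 + 5.28 + 2.89 + 0.84
 = 21.7
Net = 21.7 - 2 = 19.7

19.7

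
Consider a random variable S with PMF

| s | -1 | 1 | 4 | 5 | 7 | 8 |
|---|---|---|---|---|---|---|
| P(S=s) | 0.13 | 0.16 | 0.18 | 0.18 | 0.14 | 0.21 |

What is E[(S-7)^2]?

16.63

E[(S-7)^2] = Σ (s-7)^2·P(S=s)
 = 64·0.13 + 36·0.16 + 9·0.18 + 4·0.18 + 0·0.14 + 1·0.21
 = 8.32 + 5.76 + 1.62 + 0.72 + 0 + 0.21
 = 16.63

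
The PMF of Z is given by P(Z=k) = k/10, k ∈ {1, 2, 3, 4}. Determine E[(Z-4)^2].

E[(Z-4)^2] = Σ (z-4)^2·P(Z=z)
 = 9·1/10 + 4·1/5 + 1·3/10 + 0·2/5
 = 9/10 + 4/5 + 3/10 + 0
 = 2

2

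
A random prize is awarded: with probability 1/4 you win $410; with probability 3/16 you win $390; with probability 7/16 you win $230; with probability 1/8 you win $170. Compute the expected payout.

E[payout] = 410·1/4 + 390·3/16 + 230·7/16 + 170·1/8
 = 205/2 + 585/8 + 805/8 + 85/4
 = 595/2

297.5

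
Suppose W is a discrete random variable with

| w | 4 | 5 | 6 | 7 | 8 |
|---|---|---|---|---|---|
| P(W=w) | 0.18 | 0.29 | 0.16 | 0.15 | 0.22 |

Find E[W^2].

E[W^2] = Σ w^2·P(W=w)
 = 16·0.18 + 25·0.29 + 36·0.16 + 49·0.15 + 64·0.22
 = 2.88 + 7.25 + 5.76 + 7.35 + 14.08
 = 37.32

37.32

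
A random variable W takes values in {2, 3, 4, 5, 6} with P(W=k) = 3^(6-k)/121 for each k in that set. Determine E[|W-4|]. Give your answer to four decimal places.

E[|W-4|] = Σ |w-4|·P(W=w)
 = 2·81/121 + 1·27/121 + 0·9/121 + 1·3/121 + 2·1/121
 = 162/121 + 27/121 + 0 + 3/121 + 2/121
 = 194/121

1.6033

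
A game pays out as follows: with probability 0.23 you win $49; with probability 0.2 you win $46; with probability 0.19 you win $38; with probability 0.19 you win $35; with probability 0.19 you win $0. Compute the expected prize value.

E[payout] = 49·0.23 + 46·0.2 + 38·0.19 + 35·0.19 + 0·0.19
 = 11.27 + 9.2 + 7.22 + 6.65 + 0
 = 34.34

34.34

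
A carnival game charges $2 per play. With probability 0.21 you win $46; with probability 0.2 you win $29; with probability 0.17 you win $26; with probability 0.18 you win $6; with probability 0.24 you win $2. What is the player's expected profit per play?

19.44

E[payout] = 46·0.21 + 29·0.2 + 26·0.17 + 6·0.18 + 2·0.24
 = 9.66 + 5.8 + 4.42 + 1.08 + 0.48
 = 21.44
Net = 21.44 - 2 = 19.44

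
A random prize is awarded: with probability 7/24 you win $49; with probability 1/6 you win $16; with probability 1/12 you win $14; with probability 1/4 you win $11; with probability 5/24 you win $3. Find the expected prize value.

21.5

E[payout] = 49·7/24 + 16·1/6 + 14·1/12 + 11·1/4 + 3·5/24
 = 343/24 + 8/3 + 7/6 + 11/4 + 5/8
 = 43/2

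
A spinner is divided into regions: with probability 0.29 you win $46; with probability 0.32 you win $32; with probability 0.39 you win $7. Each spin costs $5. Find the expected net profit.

21.31

E[payout] = 46·0.29 + 32·0.32 + 7·0.39
 = 13.34 + 10.24 + 2.73
 = 26.31
Net = 26.31 - 5 = 21.31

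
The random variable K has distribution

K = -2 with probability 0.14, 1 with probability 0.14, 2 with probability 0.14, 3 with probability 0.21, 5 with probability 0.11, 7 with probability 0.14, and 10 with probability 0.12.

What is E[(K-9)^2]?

42.76

E[(K-9)^2] = Σ (k-9)^2·P(K=k)
 = 121·0.14 + 64·0.14 + 49·0.14 + 36·0.21 + 16·0.11 + 4·0.14 + 1·0.12
 = 16.94 + 8.96 + 6.86 + 7.56 + 1.76 + 0.56 + 0.12
 = 42.76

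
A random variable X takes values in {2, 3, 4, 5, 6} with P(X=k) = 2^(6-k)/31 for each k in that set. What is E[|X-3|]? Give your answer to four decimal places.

0.8710

E[|X-3|] = Σ |x-3|·P(X=x)
 = 1·16/31 + 0·8/31 + 1·4/31 + 2·2/31 + 3·1/31
 = 16/31 + 0 + 4/31 + 4/31 + 3/31
 = 27/31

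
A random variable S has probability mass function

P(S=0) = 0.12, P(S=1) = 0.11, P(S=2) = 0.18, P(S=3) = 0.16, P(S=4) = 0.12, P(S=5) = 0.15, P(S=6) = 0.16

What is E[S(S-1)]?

10.56

E[S(S-1)] = Σ s(s-1)·P(S=s)
 = 0·0.12 + 0·0.11 + 2·0.18 + 6·0.16 + 12·0.12 + 20·0.15 + 30·0.16
 = 0 + 0 + 0.36 + 0.96 + 1.44 + 3 + 4.8
 = 10.56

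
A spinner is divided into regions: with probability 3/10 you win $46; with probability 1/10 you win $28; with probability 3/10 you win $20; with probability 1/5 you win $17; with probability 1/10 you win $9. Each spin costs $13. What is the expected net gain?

13.9

E[payout] = 46·3/10 + 28·1/10 + 20·3/10 + 17·1/5 + 9·1/10
 = 69/5 + 14/5 + 6 + 17/5 + 9/10
 = 269/10
Net = 269/10 - 13 = 139/10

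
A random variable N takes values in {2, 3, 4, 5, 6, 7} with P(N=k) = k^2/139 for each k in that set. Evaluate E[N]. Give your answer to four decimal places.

E[N] = Σ n·P(N=n)
 = 2·4/139 + 3·9/139 + 4·16/139 + 5·25/139 + 6·36/139 + 7·49/139
 = 8/139 + 27/139 + 64/139 + 125/139 + 216/139 + 343/139
 = 783/139

5.6331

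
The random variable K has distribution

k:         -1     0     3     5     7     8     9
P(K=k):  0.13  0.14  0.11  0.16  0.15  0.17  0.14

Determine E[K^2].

34.69

E[K^2] = Σ k^2·P(K=k)
 = 1·0.13 + 0·0.14 + 9·0.11 + 25·0.16 + 49·0.15 + 64·0.17 + 81·0.14
 = 0.13 + 0 + 0.99 + 4 + 7.35 + 10.88 + 11.34
 = 34.69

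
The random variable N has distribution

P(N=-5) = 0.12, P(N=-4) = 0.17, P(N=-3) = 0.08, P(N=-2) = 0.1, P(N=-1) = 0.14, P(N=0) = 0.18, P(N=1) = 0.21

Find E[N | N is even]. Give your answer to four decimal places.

P(N is even) = 0.17 + 0.1 + 0.18 = 0.45.
E[N | N is even] = [(-4)·0.17 + (-2)·0.1 + 0·0.18] / 0.45
 = -0.88 / 0.45
 = -88/45

-1.9556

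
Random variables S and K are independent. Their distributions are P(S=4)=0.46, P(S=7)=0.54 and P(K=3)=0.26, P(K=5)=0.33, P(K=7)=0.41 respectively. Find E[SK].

E[SK] = Σ_s Σ_k sk · P(S=s)P(K=k)
 = 12·0.1196 + 20·0.1518 + 28·0.1886 + 21·0.1404 + 35·0.1782 + 49·0.2214
 = 1.4352 + 3.036 + 5.2808 + 2.9484 + 6.237 + 10.8486
 = 29.786

29.786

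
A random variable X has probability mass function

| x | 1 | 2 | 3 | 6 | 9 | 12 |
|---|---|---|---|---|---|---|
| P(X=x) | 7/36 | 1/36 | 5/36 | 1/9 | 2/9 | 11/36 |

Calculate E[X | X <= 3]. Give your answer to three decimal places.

P(X <= 3) = 7/36 + 1/36 + 5/36 = 13/36.
E[X | X <= 3] = [1·7/36 + 2·1/36 + 3·5/36] / (13/36)
 = 2/3 / (13/36)
 = 24/13

1.846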